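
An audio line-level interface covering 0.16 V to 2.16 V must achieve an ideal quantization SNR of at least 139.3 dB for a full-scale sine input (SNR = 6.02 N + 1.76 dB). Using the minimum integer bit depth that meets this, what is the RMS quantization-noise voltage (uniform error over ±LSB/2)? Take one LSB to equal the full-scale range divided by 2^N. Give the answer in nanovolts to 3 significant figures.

The full-scale span is 2.16 − (0.16) = 2 V.
6.02 N + 1.76 ≥ 139.3 gives N ≥ 22.847, so the minimum integer is 23.
One LSB is 2 V / 8388608 = 238.42 nV.
RMS noise = LSB/√12 = 68.8 nV.

68.8 nV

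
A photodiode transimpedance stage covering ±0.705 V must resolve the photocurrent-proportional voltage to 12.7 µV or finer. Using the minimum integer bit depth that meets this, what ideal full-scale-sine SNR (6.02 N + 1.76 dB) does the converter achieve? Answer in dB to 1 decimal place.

The full-scale span is 0.705 − (-0.705) = 1.41 V.
1.41 V / 12.7 µV = 111000. Since 2^16 = 65536 and 2^17 = 131072, N = 17.
6.02(17) + 1.76 = 104.10 dB.

104.1 dB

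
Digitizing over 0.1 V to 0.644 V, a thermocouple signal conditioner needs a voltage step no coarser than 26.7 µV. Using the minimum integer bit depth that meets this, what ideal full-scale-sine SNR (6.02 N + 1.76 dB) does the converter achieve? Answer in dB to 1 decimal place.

The full-scale span is 0.644 − (0.1) = 0.544 V.
0.544 V / 26.7 µV = 20370. Since 2^14 = 16384 and 2^15 = 32768, N = 15.
SNR = 6.02 × 15 + 1.76 = 92.06 dB.

92.1 dB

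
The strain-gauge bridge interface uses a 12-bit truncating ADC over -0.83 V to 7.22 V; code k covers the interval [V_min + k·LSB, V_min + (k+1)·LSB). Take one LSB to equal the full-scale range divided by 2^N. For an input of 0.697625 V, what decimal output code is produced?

777

Range = 7.22 − (-0.83) = 8.05 V. LSB = 8.05 V / 2^12 ≈ 1.965 mV.
(V_in − V_min) × 2^12/range = (0.697625 − (-0.83)) × 4096/8.05 = 777.286.
Floor → code = 777.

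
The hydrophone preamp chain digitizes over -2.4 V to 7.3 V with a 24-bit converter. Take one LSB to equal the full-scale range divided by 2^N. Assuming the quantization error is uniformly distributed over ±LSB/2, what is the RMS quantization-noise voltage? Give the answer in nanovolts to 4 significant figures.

166.9 nV

The full-scale span is 7.3 − (-2.4) = 9.7 V.
One LSB is 9.7 V / 16777216 = 0.578165 µV.
RMS of a uniform error over width LSB is LSB/√12 = 166.9 nV.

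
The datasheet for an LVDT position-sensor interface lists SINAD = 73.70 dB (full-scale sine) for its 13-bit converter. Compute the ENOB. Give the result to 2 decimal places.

11.95 bits

ENOB = (73.70 − 1.76)/6.02 = 11.9502 bits.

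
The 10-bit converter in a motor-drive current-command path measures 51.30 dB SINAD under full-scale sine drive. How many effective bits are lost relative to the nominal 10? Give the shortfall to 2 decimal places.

Effective bits = (51.30 − 1.76)/6.02 = 8.2292.
Lost resolution: 10 − 8.2292 = 1.7708 bits.

1.77 bits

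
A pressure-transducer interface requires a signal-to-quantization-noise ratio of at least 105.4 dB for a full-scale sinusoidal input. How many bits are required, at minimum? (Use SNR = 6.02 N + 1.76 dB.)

Required N = ⌈(105.4 − 1.76)/6.02⌉ = ⌈17.216⌉ = 18.

18 bits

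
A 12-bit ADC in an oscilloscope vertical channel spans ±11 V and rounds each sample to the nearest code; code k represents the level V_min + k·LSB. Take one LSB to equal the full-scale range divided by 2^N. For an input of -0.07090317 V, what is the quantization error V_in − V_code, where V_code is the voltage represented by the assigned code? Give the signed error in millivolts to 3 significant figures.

Full-scale range = 11 V − (-11 V) = 22 V. LSB = 22 V / 2^12 ≈ 5.371 mV.
(-0.07090317 − (-11)) / LSB = 10.92909683 × 4096/22 = 2034.7991. Nearest integer: k = 2035.
V_code = -11 + (2035/4096) × 22 = -0.06982421875 V.
e = -0.07090317 − (-0.06982421875) = −1.08 mV.

−1.08 mV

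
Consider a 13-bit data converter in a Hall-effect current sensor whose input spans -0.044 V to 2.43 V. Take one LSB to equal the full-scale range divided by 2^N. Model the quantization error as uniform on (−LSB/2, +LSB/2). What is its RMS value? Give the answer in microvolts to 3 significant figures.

Span: 2.43 V − (-0.044 V) = 2.474 V.
Step size = 2.474/8192 V = 302.00 µV.
σ_q = LSB/√12 = 302.00 µV/3.4641 = 87.2 µV.

87.2 µV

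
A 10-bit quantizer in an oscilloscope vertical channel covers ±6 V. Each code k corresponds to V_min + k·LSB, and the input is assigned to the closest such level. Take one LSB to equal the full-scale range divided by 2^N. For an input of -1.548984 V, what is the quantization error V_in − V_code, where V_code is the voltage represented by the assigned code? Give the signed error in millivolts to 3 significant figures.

Full-scale range = 6 V − (-6 V) = 12 V. LSB = 12 V / 2^10 ≈ 11.72 mV.
Position in LSBs: (-1.548984 − (-6)) × 1024/12 = 379.8200; rounding gives k = 380.
V_code = V_min + k × range/2^10 = -6 + 380 × 12/1024 = -1.546875000 V.
V_in − V_code = -1.548984 − (-1.546875000) = −2.11 mV.

−2.11 mV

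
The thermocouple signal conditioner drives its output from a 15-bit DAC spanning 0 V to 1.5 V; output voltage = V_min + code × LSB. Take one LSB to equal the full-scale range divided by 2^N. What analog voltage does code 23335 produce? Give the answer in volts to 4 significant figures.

Full-scale range = 1.5 V. LSB = 1.5 V / 2^15.
V_out = 0 + 23335 × (1.5/32768) V
      = 0 V + 1.06819 V = 1.06819 V.

1.068 V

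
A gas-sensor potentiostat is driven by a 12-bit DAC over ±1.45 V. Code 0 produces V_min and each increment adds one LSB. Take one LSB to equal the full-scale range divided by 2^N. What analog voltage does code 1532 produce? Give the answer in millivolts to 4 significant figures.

-365.3 mV

Span: 1.45 V − (-1.45 V) = 2.9 V. LSB = 2.9 V / 2^12.
Output = V_min + (1532/4096) × range = -1.45 + 0.374023 × 2.9 V
      = -1.45 V + 1.08467 V = -0.365332 V.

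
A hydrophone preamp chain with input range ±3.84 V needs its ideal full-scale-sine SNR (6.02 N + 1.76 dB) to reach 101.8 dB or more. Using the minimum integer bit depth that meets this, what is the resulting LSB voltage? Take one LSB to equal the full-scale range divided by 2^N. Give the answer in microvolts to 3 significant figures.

58.6 µV

The full-scale span is 3.84 − (-3.84) = 7.68 V.
6.02 N + 1.76 ≥ 101.8 gives N ≥ 16.618, so the minimum integer is 17.
One LSB is 7.68 V / 131072 = 58.6 µV.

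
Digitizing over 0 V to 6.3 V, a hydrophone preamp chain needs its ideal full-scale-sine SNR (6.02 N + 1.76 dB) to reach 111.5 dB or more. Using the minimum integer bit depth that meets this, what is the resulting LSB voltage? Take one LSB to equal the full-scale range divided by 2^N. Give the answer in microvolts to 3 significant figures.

V_FS = 6.3 V.
Required N = ⌈(111.5 − 1.76)/6.02⌉ = ⌈18.229⌉ = 19.
LSB = 6.3 V ÷ 2^19 = 6.3/524288 V = 12.0 µV.

12.0 µV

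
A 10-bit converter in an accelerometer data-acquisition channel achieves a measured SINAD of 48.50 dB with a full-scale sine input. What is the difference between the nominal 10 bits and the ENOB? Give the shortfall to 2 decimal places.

2.24 bits

N_eff = (48.50 − 1.76)/6.02 = 7.7641 bits.
10 − 7.7641 = 2.24 bits below nominal.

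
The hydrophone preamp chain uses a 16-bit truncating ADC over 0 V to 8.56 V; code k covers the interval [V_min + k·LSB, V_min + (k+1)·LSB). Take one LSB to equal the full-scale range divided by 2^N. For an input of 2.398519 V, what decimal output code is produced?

18363

Span = 8.56 V. LSB = 8.56 V / 2^16 ≈ 130.6 µV.
(V_in − V_min) × 2^16/range = (2.398519 − (0)) × 65536/8.56 = 18363.241.
Floor → code = 18363.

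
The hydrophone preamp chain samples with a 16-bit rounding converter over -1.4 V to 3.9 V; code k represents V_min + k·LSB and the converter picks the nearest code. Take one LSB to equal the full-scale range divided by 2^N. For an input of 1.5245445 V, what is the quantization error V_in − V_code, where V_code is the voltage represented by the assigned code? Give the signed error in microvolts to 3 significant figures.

Range = 3.9 − (-1.4) = 5.3 V. LSB = 5.3 V / 2^16 ≈ 80.87 µV.
Position in LSBs: (1.5245445 − (-1.4)) × 65536/5.3 = 36162.8204; rounding gives k = 36163.
V_code = -1.4 + (36163/65536) × 5.3 = 1.5245590210 V.
e = 1.5245445 − (1.5245590210) = −14.5 µV.

−14.5 µV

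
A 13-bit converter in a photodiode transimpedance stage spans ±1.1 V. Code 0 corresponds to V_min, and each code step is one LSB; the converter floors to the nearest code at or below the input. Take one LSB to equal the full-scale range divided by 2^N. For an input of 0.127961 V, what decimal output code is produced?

Span: 1.1 V − (-1.1 V) = 2.2 V. LSB = 2.2 V / 2^13 ≈ 268.6 µV.
(V_in − V_min) × 2^13/range = (0.127961 − (-1.1)) × 8192/2.2 = 4572.480.
Floor → code = 4572.

4572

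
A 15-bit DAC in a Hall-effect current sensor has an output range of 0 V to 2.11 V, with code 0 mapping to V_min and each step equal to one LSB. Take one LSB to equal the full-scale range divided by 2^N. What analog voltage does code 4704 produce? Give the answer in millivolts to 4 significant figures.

Full-scale range = 2.11 V. LSB = 2.11 V / 2^15.
V_out = 0 + 4704 × (2.11/32768) V
      = 0 V + 0.302900 V = 0.302900 V.

302.9 mV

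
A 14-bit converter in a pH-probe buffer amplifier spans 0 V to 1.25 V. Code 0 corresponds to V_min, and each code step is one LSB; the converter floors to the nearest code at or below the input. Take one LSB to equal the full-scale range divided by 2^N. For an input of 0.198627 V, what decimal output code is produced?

Range is 1.25 V. LSB = 1.25 V / 2^14 ≈ 76.29 µV.
code = ⌊(V_in − V_min)/LSB⌋ = ⌊(V_in − V_min) × 2^14 / range⌋
     = ⌊(0.198627 − (0)) × 16384 / 1.25⌋ = ⌊0.198627 × 16384/1.25⌋
     = ⌊2603.444⌋ = 2603.

2603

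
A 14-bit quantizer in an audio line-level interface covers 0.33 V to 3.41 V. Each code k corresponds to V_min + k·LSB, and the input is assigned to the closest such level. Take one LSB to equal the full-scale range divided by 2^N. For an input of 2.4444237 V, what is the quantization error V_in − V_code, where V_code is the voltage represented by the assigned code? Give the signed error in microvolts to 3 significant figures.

Span: 3.41 V − (0.33 V) = 3.08 V. LSB = 3.08 V / 2^14 ≈ 188.0 µV.
(V_in − V_min)/LSB = (2.4444237 − (0.33)) × 16384/3.08 = 11247.6357 → nearest code k = 11248.
Reconstructed level: 0.33 + 11248 × 3.08/16384 V = 2.4444921875 V.
e = 2.4444237 − (2.4444921875) = −68.5 µV.

−68.5 µV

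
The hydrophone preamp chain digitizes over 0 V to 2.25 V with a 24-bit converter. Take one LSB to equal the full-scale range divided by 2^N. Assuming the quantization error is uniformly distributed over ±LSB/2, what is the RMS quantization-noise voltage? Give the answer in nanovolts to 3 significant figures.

38.7 nV

Range is 2.25 V.
One LSB is 2.25 V / 16777216 = 134.11 nV.
For a uniform distribution on [−LSB/2, +LSB/2], V_rms = LSB/√12 = 134.11 nV/3.4641 = 38.7 nV.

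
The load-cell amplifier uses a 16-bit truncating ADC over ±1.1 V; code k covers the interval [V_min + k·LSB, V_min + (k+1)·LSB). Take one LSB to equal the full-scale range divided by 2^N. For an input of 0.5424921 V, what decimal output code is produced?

48928

Range = 1.1 − (-1.1) = 2.2 V. LSB = 2.2 V / 2^16 ≈ 33.57 µV.
code = ⌊(V_in − V_min)/LSB⌋ = ⌊(V_in − V_min) × 2^16 / range⌋
     = ⌊(0.5424921 − (-1.1)) × 65536 / 2.2⌋ = ⌊1.6424921 × 65536/2.2⌋
     = ⌊48928.346⌋ = 48928.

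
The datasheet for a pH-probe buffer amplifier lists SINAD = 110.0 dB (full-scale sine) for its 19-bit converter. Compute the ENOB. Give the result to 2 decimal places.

17.98 bits

ENOB = (110.0 − 1.76)/6.02 = 17.9801 bits.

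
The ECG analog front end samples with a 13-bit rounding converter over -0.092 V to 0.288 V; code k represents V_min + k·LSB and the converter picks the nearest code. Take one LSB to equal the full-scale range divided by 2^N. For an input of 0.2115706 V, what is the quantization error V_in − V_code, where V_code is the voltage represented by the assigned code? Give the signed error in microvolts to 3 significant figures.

+15.9 µV

Full-scale range = 0.288 V − (-0.092 V) = 0.38 V. LSB = 0.38 V / 2^13 ≈ 46.39 µV.
(0.2115706 − (-0.092)) / LSB = 0.3035706 × 8192/0.38 = 6544.3430. Nearest integer: k = 6544.
V_code = V_min + k × range/2^13 = -0.092 + 6544 × 0.38/8192 = 0.2115546875 V.
e = 0.2115706 − (0.2115546875) = +15.9 µV.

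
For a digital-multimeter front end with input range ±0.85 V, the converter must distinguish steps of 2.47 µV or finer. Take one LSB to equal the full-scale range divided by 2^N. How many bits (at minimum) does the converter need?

Range = 0.85 − (-0.85) = 1.7 V.
Need 2^N ≥ 1.7 V / 2.47 µV = 688300 → N_min = 20.

20 bits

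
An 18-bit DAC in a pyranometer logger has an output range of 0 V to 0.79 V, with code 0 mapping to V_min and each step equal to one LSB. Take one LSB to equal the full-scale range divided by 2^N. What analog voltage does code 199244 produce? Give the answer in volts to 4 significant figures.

V_FS = 0.79 V. LSB = 0.79 V / 2^18.
Output = V_min + (199244/262144) × range = 0 + 0.760056 × 0.79 V
      = 0 V + 0.600444 V = 0.600444 V.

0.6004 V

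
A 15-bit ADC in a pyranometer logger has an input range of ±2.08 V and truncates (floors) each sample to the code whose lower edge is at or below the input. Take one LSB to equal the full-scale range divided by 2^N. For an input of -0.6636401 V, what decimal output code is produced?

11156

The full-scale span is 2.08 − (-2.08) = 4.16 V. LSB = 4.16 V / 2^15 ≈ 127.0 µV.
code = ⌊(V_in − V_min)/LSB⌋ = ⌊(V_in − V_min) × 2^15 / range⌋
     = ⌊(-0.6636401 − (-2.08)) × 32768 / 4.16⌋ = ⌊1.4163599 × 32768/4.16⌋
     = ⌊11156.558⌋ = 11156.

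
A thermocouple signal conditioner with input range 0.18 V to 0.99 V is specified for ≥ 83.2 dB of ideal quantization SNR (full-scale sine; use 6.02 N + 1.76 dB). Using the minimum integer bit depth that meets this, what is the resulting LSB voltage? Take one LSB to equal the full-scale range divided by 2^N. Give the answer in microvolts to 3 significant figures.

49.4 µV

Full-scale range = 0.99 V − (0.18 V) = 0.81 V.
Required N = ⌈(83.2 − 1.76)/6.02⌉ = ⌈13.528⌉ = 14.
One LSB is 0.81 V / 16384 = 49.4 µV.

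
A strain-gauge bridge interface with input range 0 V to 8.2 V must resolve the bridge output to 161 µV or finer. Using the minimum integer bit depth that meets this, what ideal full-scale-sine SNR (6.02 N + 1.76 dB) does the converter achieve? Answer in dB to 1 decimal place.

Full-scale range = 8.2 V.
Levels needed ≥ 8.2/161 µV = 50930. 2^16 = 65536 suffices, so N_min = 16.
Ideal SNR at N = 16: 6.02·16 + 1.76 = 98.1 dB.

98.1 dB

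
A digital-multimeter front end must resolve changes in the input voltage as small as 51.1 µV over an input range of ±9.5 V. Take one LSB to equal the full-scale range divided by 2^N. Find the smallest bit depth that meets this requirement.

Range = 9.5 − (-9.5) = 19 V.
19 V / 51.1 µV = 371800. Since 2^18 = 262144 and 2^19 = 524288, N = 19.

19 bits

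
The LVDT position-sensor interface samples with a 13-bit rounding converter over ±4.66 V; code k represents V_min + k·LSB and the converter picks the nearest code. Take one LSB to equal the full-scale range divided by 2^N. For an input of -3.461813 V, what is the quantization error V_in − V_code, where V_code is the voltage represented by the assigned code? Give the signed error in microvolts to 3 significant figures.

Span: 4.66 V − (-4.66 V) = 9.32 V. LSB = 9.32 V / 2^13 ≈ 1.138 mV.
(V_in − V_min)/LSB = (-3.461813 − (-4.66)) × 8192/9.32 = 1053.1704 → nearest code k = 1053.
V_code = -4.66 + (1053/8192) × 9.32 = -3.462006836 V.
Error = V_in − V_code = -3.461813 − (-3.462006836) = +194 µV.

+194 µV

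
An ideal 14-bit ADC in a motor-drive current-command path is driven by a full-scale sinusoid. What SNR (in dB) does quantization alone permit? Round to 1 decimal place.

86.0 dB

6.02(14) + 1.76 = 84.28 + 1.76 = 86.04 dB.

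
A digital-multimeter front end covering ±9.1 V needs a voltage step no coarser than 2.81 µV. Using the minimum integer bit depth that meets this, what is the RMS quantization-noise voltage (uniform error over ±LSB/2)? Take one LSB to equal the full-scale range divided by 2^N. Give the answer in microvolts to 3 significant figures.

0.626 µV

Range = 9.1 − (-9.1) = 18.2 V.
18.2 V / 2.81 µV = 6.477e6. Since 2^22 = 4194304 and 2^23 = 8388608, N = 23.
LSB = 18.2 V ÷ 2^23 = 18.2/8388608 V = 2.1696 µV.
σ_q = LSB/√12 = 2.1696 µV/3.4641 = 0.626 µV.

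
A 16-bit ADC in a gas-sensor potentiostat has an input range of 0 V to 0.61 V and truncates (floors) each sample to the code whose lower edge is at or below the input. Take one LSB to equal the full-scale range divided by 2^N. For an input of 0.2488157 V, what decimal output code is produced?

V_FS = 0.61 V. LSB = 0.61 V / 2^16 ≈ 9.308 µV.
code = ⌊(V_in − V_min)/LSB⌋ = ⌊(V_in − V_min) × 2^16 / range⌋
     = ⌊(0.2488157 − (0)) × 65536 / 0.61⌋ = ⌊0.2488157 × 65536/0.61⌋
     = ⌊26731.780⌋ = 26731.

26731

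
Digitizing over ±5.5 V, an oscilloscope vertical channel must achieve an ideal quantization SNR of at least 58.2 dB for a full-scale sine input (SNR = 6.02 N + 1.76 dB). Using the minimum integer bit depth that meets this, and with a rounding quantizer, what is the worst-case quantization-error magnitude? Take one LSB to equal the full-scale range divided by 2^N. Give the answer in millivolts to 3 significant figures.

Span: 5.5 V − (-5.5 V) = 11 V.
6.02 N + 1.76 ≥ 58.2 gives N ≥ 9.375, so the minimum integer is 10.
One LSB is 11 V / 1024 = 10.742 mV.
|e|_max = LSB/2 = 5.37 mV.

5.37 mV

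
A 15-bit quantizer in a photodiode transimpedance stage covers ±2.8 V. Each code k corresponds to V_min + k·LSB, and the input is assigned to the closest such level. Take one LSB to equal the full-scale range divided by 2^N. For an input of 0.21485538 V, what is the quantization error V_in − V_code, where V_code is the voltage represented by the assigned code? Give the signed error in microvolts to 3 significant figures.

+36.0 µV

Full-scale range = 2.8 V − (-2.8 V) = 5.6 V. LSB = 5.6 V / 2^15 ≈ 170.9 µV.
Position in LSBs: (0.21485538 − (-2.8)) × 32768/5.6 = 17641.2109; rounding gives k = 17641.
V_code = -2.8 + (17641/32768) × 5.6 = 0.21481933594 V.
V_in − V_code = 0.21485538 − (0.21481933594) = +36.0 µV.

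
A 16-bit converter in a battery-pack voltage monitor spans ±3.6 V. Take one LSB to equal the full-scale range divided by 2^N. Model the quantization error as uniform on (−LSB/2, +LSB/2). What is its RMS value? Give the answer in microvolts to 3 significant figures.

The full-scale span is 3.6 − (-3.6) = 7.2 V.
Step size = 7.2/65536 V = 109.86 µV.
V_rms = LSB/√12 = 109.86 µV / √12 = 31.7 µV.

31.7 µV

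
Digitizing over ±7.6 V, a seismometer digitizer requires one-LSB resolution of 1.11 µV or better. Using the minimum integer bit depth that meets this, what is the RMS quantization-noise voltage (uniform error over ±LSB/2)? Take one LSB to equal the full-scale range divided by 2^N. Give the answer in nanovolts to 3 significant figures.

The full-scale span is 7.6 − (-7.6) = 15.2 V.
Need 2^N ≥ 15.2 V / 1.11 µV = 1.369e7 → N_min = 24.
One LSB is 15.2 V / 16777216 = 0.90599 µV.
RMS noise = LSB/√12 = 262 nV.

262 nV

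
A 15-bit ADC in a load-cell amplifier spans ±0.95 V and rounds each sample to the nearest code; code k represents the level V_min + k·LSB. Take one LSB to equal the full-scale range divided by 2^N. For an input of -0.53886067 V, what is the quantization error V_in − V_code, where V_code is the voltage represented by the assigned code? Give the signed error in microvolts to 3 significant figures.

Range = 0.95 − (-0.95) = 1.9 V. LSB = 1.9 V / 2^15 ≈ 57.98 µV.
Position in LSBs: (-0.53886067 − (-0.95)) × 32768/1.9 = 7090.6387; rounding gives k = 7091.
Reconstructed level: -0.95 + 7091 × 1.9/32768 V = -0.53883972168 V.
e = -0.53886067 − (-0.53883972168) = −20.9 µV.

−20.9 µV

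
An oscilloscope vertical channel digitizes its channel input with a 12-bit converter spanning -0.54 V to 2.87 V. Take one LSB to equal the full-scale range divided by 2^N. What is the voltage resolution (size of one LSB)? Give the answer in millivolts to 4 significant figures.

0.8325 mV

Range = 2.87 − (-0.54) = 3.41 V.
There are 2^12 = 4096 steps.
LSB = 3.41 V / 2^12 = 0.8325 mV.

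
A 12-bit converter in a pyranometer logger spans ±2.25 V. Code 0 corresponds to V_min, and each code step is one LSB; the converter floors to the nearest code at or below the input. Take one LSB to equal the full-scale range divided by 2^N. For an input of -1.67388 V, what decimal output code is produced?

524

Full-scale range = 2.25 V − (-2.25 V) = 4.5 V. LSB = 4.5 V / 2^12 ≈ 1.099 mV.
V_in − V_min = -1.67388 − (-2.25) = 0.57612 V.
Divide by LSB: 0.57612 × 4096/4.5 = 524.3972.
Truncating gives code 524.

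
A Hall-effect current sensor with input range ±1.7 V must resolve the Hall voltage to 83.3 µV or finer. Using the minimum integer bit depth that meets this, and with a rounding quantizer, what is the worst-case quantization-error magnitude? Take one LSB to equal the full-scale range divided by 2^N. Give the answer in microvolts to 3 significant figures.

25.9 µV

Full-scale range = 1.7 V − (-1.7 V) = 3.4 V.
3.4 V / 83.3 µV = 40820. Since 2^15 = 32768 and 2^16 = 65536, N = 16.
LSB = 3.4 V / 2^16 = 51.880 µV.
Half an LSB is 25.9 µV.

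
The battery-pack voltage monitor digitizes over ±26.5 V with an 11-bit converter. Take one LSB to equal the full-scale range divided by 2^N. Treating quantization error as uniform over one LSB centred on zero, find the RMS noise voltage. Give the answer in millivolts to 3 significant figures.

The full-scale span is 26.5 − (-26.5) = 53 V.
LSB = 53 V / 2^11 = 25.879 mV.
V_rms = LSB/√12 = 25.879 mV / √12 = 7.47 mV.

7.47 mV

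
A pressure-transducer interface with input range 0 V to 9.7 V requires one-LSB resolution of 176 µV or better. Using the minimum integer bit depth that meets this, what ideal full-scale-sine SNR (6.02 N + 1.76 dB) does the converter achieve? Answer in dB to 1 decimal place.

Span = 9.7 V.
Required number of levels: 9.7/176 µV = 55114; smallest N with 2^N ≥ that is 16.
6.02(16) + 1.76 = 98.08 dB.

98.1 dB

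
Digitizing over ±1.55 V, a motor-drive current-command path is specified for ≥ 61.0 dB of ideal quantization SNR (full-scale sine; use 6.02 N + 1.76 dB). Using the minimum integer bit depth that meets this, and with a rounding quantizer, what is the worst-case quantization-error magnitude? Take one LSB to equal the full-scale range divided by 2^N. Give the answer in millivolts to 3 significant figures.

1.51 mV

Full-scale range = 1.55 V − (-1.55 V) = 3.1 V.
6.02 N + 1.76 ≥ 61.0 gives N ≥ 9.841, so the minimum integer is 10.
One LSB is 3.1 V / 1024 = 3.0273 mV.
Max error for round-to-nearest is LSB/2 = 1.51 mV.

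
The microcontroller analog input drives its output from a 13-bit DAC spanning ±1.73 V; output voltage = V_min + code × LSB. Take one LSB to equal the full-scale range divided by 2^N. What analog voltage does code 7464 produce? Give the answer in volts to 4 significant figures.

Full-scale range = 1.73 V − (-1.73 V) = 3.46 V. LSB = 3.46 V / 2^13.
V_out = V_min + code × LSB = -1.73 V + 7464 × 3.46 V / 8192
      = -1.73 V + 3.15252 V = 1.42252 V.

1.423 V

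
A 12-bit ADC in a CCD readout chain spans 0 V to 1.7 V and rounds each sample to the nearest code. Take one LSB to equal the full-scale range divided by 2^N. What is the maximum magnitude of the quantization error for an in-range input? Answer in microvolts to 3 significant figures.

208 µV

Range is 1.7 V.
One LSB is 1.7 V / 4096 = 415.04 µV.
|e|_max = LSB/2 = 208 µV.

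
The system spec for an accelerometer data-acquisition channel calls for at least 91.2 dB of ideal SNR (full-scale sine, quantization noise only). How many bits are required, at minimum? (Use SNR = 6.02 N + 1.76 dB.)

15 bits

Required N = ⌈(91.2 − 1.76)/6.02⌉ = ⌈14.857⌉ = 15.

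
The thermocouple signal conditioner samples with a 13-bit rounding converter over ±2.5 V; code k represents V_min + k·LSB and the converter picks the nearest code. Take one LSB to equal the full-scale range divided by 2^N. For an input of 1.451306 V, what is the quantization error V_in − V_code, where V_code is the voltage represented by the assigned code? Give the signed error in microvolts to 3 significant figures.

−110 µV

Full-scale range = 2.5 V − (-2.5 V) = 5 V. LSB = 5 V / 2^13 ≈ 0.6104 mV.
(V_in − V_min)/LSB = (1.451306 − (-2.5)) × 8192/5 = 6473.8198 → nearest code k = 6474.
Reconstructed level: -2.5 + 6474 × 5/8192 V = 1.451416016 V.
e = 1.451306 − (1.451416016) = −110 µV.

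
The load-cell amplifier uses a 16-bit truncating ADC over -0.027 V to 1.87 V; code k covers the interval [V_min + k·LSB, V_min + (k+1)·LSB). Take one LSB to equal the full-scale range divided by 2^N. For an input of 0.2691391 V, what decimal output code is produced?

10230

Full-scale range = 1.87 V − (-0.027 V) = 1.897 V. LSB = 1.897 V / 2^16 ≈ 28.95 µV.
V_in − V_min = 0.2691391 − (-0.027) = 0.2961391 V.
Divide by LSB: 0.2961391 × 65536/1.897 = 10230.7707.
Truncating gives code 10230.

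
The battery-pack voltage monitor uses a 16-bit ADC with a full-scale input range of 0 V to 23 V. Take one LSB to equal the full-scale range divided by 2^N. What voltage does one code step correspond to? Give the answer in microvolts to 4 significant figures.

351.0 µV

V_FS = 23 V.
2^16 = 65536 levels.
Step size = 23/65536 V = 351.0 µV.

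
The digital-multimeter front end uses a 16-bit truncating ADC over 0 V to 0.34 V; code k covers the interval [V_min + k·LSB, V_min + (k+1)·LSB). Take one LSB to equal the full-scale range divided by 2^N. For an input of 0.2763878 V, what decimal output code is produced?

53274

Full-scale range = 0.34 V. LSB = 0.34 V / 2^16 ≈ 5.188 µV.
(V_in − V_min) × 2^16/range = (0.2763878 − (0)) × 65536/0.34 = 53274.561.
Floor → code = 53274.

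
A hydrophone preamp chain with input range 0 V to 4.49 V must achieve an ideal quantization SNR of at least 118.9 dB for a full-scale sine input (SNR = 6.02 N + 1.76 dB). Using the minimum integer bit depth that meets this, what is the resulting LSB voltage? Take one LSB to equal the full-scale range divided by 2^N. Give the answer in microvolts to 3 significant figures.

4.28 µV

Span = 4.49 V.
Required N = ⌈(118.9 − 1.76)/6.02⌉ = ⌈19.458⌉ = 20.
One LSB is 4.49 V / 1048576 = 4.28 µV.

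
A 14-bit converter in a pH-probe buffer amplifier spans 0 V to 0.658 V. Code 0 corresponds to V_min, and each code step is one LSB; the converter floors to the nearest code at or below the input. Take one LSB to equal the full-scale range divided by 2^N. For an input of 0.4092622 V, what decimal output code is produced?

10190

V_FS = 0.658 V. LSB = 0.658 V / 2^14 ≈ 40.16 µV.
(V_in − V_min) × 2^14/range = (0.4092622 − (0)) × 16384/0.658 = 10190.504.
Floor → code = 10190.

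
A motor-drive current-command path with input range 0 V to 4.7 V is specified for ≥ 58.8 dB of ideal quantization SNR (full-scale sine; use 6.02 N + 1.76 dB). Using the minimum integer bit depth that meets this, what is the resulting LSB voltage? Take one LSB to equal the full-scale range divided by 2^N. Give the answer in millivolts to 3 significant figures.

4.59 mV

Range is 4.7 V.
Required N = ⌈(58.8 − 1.76)/6.02⌉ = ⌈9.475⌉ = 10.
Step size = 4.7/1024 V = 4.59 mV.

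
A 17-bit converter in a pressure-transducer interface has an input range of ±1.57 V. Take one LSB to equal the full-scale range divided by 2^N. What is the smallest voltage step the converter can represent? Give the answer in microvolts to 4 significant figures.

23.96 µV

Full-scale range = 1.57 V − (-1.57 V) = 3.14 V.
2^17 = 131072 levels.
One LSB is 3.14 V / 131072 = 23.96 µV.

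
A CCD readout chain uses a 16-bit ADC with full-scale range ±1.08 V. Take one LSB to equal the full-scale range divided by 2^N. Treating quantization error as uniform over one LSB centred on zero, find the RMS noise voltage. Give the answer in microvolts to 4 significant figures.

Range = 1.08 − (-1.08) = 2.16 V.
One LSB is 2.16 V / 65536 = 32.9590 µV.
σ_q = LSB/√12 = 32.9590 µV/3.4641 = 9.514 µV.

9.514 µV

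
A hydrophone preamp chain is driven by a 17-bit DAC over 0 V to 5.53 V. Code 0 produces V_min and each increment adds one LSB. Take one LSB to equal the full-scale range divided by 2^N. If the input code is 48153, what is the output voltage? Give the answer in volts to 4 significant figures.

2.032 V

Span = 5.53 V. LSB = 5.53 V / 2^17.
V_out = V_min + code × LSB = 0 V + 48153 × 5.53 V / 131072
      = 0 + 2.03160 = 2.03160 V.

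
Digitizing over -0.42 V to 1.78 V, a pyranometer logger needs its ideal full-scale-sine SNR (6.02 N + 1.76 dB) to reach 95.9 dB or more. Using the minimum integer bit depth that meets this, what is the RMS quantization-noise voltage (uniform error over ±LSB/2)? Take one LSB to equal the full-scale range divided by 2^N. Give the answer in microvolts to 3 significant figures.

9.69 µV

Full-scale range = 1.78 V − (-0.42 V) = 2.2 V.
6.02 N + 1.76 ≥ 95.9 gives N ≥ 15.638, so the minimum integer is 16.
Step size = 2.2/65536 V = 33.569 µV.
RMS noise = LSB/√12 = 9.69 µV.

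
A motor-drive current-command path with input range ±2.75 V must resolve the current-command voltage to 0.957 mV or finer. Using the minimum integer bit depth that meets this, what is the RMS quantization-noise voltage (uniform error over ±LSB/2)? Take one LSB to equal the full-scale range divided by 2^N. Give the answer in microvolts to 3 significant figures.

194 µV

The full-scale span is 2.75 − (-2.75) = 5.5 V.
Required number of levels: 5.5/0.957 mV = 5747.1; smallest N with 2^N ≥ that is 13.
Step size = 5.5/8192 V = 0.67139 mV.
RMS noise = LSB/√12 = 194 µV.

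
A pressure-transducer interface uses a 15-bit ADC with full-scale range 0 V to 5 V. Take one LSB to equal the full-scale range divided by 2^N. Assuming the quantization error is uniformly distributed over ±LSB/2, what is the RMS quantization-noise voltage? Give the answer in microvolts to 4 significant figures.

44.05 µV

Full-scale range = 5 V.
One LSB is 5 V / 32768 = 152.588 µV.
V_rms = LSB/√12 = 152.588 µV / √12 = 44.05 µV.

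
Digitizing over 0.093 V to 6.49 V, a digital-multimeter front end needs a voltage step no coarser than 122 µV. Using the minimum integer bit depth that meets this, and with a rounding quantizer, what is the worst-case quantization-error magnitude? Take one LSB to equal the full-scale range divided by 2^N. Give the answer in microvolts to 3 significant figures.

48.8 µV

Range = 6.49 − (0.093) = 6.397 V.
Need 2^N ≥ 6.397 V / 122 µV = 52430 → N_min = 16.
LSB = 6.397 V / 2^16 = 97.610 µV.
Half an LSB is 48.8 µV.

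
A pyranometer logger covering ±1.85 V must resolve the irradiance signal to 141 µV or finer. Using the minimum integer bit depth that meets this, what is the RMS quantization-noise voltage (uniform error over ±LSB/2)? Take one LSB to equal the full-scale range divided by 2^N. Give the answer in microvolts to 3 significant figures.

Range = 1.85 − (-1.85) = 3.7 V.
Need 2^N ≥ 3.7 V / 141 µV = 26240 → N_min = 15.
LSB = 3.7 V / 2^15 = 112.92 µV.
RMS noise = LSB/√12 = 32.6 µV.

32.6 µV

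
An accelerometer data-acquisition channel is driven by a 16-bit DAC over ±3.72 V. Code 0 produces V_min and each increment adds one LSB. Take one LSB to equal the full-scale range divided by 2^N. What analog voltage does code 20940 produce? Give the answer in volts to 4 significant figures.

Span: 3.72 V − (-3.72 V) = 7.44 V. LSB = 7.44 V / 2^16.
Output = V_min + (20940/65536) × range = -3.72 + 0.319519 × 7.44 V
      = -3.72 + 2.37722 = -1.34278 V.

-1.343 V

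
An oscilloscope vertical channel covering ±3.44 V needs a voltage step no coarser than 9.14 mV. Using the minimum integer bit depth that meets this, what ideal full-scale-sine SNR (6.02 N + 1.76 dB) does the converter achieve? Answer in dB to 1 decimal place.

62.0 dB

Range = 3.44 − (-3.44) = 6.88 V.
Levels needed ≥ 6.88/9.14 mV = 752.7. 2^10 = 1024 suffices, so N_min = 10.
6.02(10) + 1.76 = 61.96 dB.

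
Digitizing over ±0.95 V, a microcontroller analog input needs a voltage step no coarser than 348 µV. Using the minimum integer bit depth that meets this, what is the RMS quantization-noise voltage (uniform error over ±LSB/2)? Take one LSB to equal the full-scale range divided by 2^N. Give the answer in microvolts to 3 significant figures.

67.0 µV

Range = 0.95 − (-0.95) = 1.9 V.
Levels needed ≥ 1.9/348 µV = 5460. 2^13 = 8192 suffices, so N_min = 13.
Step size = 1.9/8192 V = 231.93 µV.
σ_q = LSB/√12 = 231.93 µV/3.4641 = 67.0 µV.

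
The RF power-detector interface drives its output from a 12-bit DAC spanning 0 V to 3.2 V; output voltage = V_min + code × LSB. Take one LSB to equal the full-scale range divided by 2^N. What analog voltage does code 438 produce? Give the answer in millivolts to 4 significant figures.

Span = 3.2 V. LSB = 3.2 V / 2^12.
V_out = 0 + 438 × (3.2/4096) V
      = 0 V + 0.342188 V = 0.342188 V.

342.2 mV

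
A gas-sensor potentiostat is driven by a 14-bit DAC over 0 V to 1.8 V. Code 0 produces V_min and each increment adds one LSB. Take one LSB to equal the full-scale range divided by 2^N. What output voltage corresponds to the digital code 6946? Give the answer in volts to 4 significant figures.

V_FS = 1.8 V. LSB = 1.8 V / 2^14.
Output = V_min + (6946/16384) × range = 0 + 0.423950 × 1.8 V
      = 0 V + 0.763110 V = 0.763110 V.

0.7631 V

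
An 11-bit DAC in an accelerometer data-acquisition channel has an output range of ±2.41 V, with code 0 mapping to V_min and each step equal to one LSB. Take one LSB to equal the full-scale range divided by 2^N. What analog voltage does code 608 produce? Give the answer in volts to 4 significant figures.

Span: 2.41 V − (-2.41 V) = 4.82 V. LSB = 4.82 V / 2^11.
V_out = -2.41 + 608 × (4.82/2048) V
      = -2.41 + 1.43094 = -0.979063 V.

-0.9791 V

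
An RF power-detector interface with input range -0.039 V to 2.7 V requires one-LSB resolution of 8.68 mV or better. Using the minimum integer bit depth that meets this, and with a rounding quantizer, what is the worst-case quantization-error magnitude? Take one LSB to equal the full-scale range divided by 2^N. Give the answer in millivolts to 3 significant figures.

2.67 mV

The full-scale span is 2.7 − (-0.039) = 2.739 V.
Need 2^N ≥ 2.739 V / 8.68 mV = 315.6 → N_min = 9.
One LSB is 2.739 V / 512 = 5.3496 mV.
|e|_max = LSB/2 = 2.67 mV.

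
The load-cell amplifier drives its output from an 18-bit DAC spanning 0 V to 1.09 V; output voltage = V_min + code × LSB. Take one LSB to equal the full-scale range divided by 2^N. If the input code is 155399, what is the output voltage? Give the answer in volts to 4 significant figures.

Full-scale range = 1.09 V. LSB = 1.09 V / 2^18.
V_out = V_min + code × LSB = 0 V + 155399 × 1.09 V / 262144
      = 0 V + 0.646152 V = 0.646152 V.

0.6462 V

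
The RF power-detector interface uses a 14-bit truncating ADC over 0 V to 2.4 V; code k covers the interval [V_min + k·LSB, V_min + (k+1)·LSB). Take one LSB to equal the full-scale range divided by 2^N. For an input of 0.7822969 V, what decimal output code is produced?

5340

Span = 2.4 V. LSB = 2.4 V / 2^14 ≈ 146.5 µV.
V_in − V_min = 0.7822969 − (0) = 0.7822969 V.
Divide by LSB: 0.7822969 × 16384/2.4 = 5340.4802.
Truncating gives code 5340.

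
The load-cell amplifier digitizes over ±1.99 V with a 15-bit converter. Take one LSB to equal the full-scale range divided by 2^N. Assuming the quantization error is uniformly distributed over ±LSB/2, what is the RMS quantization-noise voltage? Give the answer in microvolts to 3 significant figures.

Range = 1.99 − (-1.99) = 3.98 V.
LSB = 3.98 V / 2^15 = 121.46 µV.
For a uniform distribution on [−LSB/2, +LSB/2], V_rms = LSB/√12 = 121.46 µV/3.4641 = 35.1 µV.

35.1 µV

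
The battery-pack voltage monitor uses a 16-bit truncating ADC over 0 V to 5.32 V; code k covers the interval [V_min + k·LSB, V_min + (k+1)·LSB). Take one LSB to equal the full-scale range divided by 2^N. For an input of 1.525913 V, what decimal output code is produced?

V_FS = 5.32 V. LSB = 5.32 V / 2^16 ≈ 81.18 µV.
code = ⌊(V_in − V_min)/LSB⌋ = ⌊(V_in − V_min) × 2^16 / range⌋
     = ⌊(1.525913 − (0)) × 65536 / 5.32⌋ = ⌊1.525913 × 65536/5.32⌋
     = ⌊18797.412⌋ = 18797.

18797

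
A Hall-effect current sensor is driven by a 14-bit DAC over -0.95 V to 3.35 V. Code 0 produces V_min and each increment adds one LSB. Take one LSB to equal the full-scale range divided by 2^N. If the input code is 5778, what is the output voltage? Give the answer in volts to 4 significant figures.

Range = 3.35 − (-0.95) = 4.3 V. LSB = 4.3 V / 2^14.
Output = V_min + (5778/16384) × range = -0.95 + 0.352661 × 4.3 V
      = -0.95 + 1.51644 = 0.566443 V.

0.5664 V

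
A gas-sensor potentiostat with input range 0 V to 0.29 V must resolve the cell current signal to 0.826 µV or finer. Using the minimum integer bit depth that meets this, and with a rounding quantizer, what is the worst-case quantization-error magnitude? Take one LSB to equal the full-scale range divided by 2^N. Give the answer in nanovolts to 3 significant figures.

277 nV

Span = 0.29 V.
0.29 V / 0.826 µV = 351100. Since 2^18 = 262144 and 2^19 = 524288, N = 19.
LSB = 0.29 V / 2^19 = 0.55313 µV.
Half an LSB is 277 nV.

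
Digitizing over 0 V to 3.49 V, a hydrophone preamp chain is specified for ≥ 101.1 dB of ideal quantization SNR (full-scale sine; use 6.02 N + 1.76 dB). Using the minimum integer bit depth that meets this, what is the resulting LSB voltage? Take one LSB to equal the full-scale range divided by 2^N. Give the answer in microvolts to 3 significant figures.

26.6 µV

Full-scale range = 3.49 V.
Solving 6.02 N ≥ 101.1 − 1.76: N ≥ 16.502. Round up → N = 17.
LSB = 3.49 V ÷ 2^17 = 3.49/131072 V = 26.6 µV.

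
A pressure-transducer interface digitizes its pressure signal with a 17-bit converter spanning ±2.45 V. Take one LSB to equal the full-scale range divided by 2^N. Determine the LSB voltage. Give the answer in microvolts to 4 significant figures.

The full-scale span is 2.45 − (-2.45) = 4.9 V.
2^17 = 131072 levels.
Step size = 4.9/131072 V = 37.38 µV.

37.38 µV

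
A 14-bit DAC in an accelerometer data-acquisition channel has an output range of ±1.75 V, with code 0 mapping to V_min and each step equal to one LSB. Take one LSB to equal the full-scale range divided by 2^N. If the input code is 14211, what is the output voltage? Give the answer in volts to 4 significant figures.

1.286 V

Range = 1.75 − (-1.75) = 3.5 V. LSB = 3.5 V / 2^14.
V_out = V_min + code × LSB = -1.75 V + 14211 × 3.5 V / 16384
      = -1.75 V + 3.03580 V = 1.28580 V.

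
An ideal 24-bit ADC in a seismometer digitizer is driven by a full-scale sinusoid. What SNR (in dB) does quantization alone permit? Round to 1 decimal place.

6.02(24) + 1.76 = 144.48 + 1.76 = 146.24 dB.

146.2 dB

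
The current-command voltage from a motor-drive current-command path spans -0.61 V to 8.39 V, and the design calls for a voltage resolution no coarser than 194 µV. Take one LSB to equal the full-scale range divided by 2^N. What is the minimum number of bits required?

Span: 8.39 V − (-0.61 V) = 9 V.
Required number of levels: 9/194 µV = 46392; smallest N with 2^N ≥ that is 16.

16 bits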